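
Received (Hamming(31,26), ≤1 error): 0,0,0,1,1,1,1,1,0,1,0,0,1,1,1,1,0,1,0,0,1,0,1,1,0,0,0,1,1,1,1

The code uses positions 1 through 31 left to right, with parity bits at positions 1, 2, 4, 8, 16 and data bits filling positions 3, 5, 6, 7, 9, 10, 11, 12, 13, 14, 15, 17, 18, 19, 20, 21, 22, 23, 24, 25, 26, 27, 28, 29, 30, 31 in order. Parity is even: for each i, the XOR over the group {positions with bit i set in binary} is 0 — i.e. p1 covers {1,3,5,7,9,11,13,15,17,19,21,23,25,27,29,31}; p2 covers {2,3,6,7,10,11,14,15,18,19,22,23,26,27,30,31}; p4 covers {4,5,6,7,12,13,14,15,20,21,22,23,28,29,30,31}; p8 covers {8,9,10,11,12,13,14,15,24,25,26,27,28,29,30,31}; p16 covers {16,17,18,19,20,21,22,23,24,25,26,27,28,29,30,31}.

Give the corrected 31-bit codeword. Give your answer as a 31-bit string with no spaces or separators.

0001111101001111010011110001111

s1 (pos 1,3,5,7,9,11,13,15,17,19,21,23,25,27,29,31): 0⊕0⊕1⊕1⊕0⊕0⊕1⊕1⊕0⊕0⊕1⊕1⊕0⊕0⊕1⊕1 = 0
s2 (pos 2,3,6,7,10,11,14,15,18,19,22,23,26,27,30,31): 0⊕0⊕1⊕1⊕1⊕0⊕1⊕1⊕1⊕0⊕0⊕1⊕0⊕0⊕1⊕1 = 1
s4 (pos 4,5,6,7,12,13,14,15,20,21,22,23,28,29,30,31): 1⊕1⊕1⊕1⊕0⊕1⊕1⊕1⊕0⊕1⊕0⊕1⊕1⊕1⊕1⊕1 = 1
s8 (pos 8,9,10,11,12,13,14,15,24,25,26,27,28,29,30,31): 1⊕0⊕1⊕0⊕0⊕1⊕1⊕1⊕1⊕0⊕0⊕0⊕1⊕1⊕1⊕1 = 0
s16 (pos 16,17,18,19,20,21,22,23,24,25,26,27,28,29,30,31): 1⊕0⊕1⊕0⊕0⊕1⊕0⊕1⊕1⊕0⊕0⊕0⊕1⊕1⊕1⊕1 = 1
Syndrome s16…s1 = 10110 → error at position 22.
Flip position 22: 0001111101001111010010110001111 → 0001111101001111010011110001111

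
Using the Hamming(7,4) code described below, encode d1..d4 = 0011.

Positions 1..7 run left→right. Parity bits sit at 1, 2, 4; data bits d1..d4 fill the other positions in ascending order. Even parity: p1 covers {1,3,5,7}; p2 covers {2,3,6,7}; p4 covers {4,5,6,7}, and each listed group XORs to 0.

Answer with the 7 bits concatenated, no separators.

Place data at non-parity positions: p1 p2 0 p4 0 1 1
p1 (pos 1,3,5,7): XOR of data positions = 0⊕0⊕1 = 1
p2 (pos 2,3,6,7): XOR of data positions = 0⊕1⊕1 = 0
p4 (pos 4,5,6,7): XOR of data positions = 0⊕1⊕1 = 0
Codeword: 1000011

1000011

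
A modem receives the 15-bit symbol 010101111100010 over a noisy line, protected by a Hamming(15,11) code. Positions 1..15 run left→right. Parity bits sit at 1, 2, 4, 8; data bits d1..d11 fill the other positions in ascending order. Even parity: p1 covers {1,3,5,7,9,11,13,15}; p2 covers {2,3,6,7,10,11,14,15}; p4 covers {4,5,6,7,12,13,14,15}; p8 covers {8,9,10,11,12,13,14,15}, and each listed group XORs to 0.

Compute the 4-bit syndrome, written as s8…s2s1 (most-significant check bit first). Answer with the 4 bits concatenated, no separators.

0010

s1 (pos 1,3,5,7,9,11,13,15): 0⊕0⊕0⊕1⊕1⊕0⊕0⊕0 = 0
s2 (pos 2,3,6,7,10,11,14,15): 1⊕0⊕1⊕1⊕1⊕0⊕1⊕0 = 1
s4 (pos 4,5,6,7,12,13,14,15): 1⊕0⊕1⊕1⊕0⊕0⊕1⊕0 = 0
s8 (pos 8,9,10,11,12,13,14,15): 1⊕1⊕1⊕0⊕0⊕0⊕1⊕0 = 0
Syndrome s8…s1 = 0010 → error at position 2.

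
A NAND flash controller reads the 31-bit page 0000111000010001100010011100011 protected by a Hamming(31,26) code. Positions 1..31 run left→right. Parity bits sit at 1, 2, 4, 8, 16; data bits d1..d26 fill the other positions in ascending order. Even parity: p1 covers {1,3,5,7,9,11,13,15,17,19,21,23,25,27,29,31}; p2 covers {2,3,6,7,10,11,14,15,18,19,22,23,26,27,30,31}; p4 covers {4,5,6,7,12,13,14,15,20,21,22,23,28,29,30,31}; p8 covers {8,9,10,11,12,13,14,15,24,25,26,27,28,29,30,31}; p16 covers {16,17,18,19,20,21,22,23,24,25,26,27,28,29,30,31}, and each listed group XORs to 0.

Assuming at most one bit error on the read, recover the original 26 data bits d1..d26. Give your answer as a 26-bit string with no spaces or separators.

s1 (pos 1,3,5,7,9,11,13,15,17,19,21,23,25,27,29,31): 0⊕0⊕1⊕1⊕0⊕0⊕0⊕0⊕1⊕0⊕1⊕0⊕1⊕0⊕0⊕1 = 0
s2 (pos 2,3,6,7,10,11,14,15,18,19,22,23,26,27,30,31): 0⊕0⊕1⊕1⊕0⊕0⊕0⊕0⊕0⊕0⊕0⊕0⊕1⊕0⊕1⊕1 = 1
s4 (pos 4,5,6,7,12,13,14,15,20,21,22,23,28,29,30,31): 0⊕1⊕1⊕1⊕1⊕0⊕0⊕0⊕0⊕1⊕0⊕0⊕0⊕0⊕1⊕1 = 1
s8 (pos 8,9,10,11,12,13,14,15,24,25,26,27,28,29,30,31): 0⊕0⊕0⊕0⊕1⊕0⊕0⊕0⊕1⊕1⊕1⊕0⊕0⊕0⊕1⊕1 = 0
s16 (pos 16,17,18,19,20,21,22,23,24,25,26,27,28,29,30,31): 1⊕1⊕0⊕0⊕0⊕1⊕0⊕0⊕1⊕1⊕1⊕0⊕0⊕0⊕1⊕1 = 0
Syndrome s16…s1 = 00110 → error at position 6.
Flip position 6: 0000111000010001100010011100011 → 0000101000010001100010011100011
Read data bits from positions 3,5,6,7,9,10,11,12,13,14,15,17,18,19,20,21,22,23,24,25,26,27,28,29,30,31: 01010001000100010011100011

01010001000100010011100011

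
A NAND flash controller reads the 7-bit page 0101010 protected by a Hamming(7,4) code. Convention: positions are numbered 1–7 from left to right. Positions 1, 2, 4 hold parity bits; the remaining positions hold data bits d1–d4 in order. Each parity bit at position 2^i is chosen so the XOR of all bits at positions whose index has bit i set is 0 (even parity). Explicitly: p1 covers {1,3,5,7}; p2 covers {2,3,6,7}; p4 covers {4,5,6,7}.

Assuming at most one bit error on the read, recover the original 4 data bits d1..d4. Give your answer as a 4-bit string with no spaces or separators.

0010

s1 (pos 1,3,5,7): 0⊕0⊕0⊕0 = 0
s2 (pos 2,3,6,7): 1⊕0⊕1⊕0 = 0
s4 (pos 4,5,6,7): 1⊕0⊕1⊕0 = 0
Syndrome s4…s1 = 000 → no error.
Read data bits from positions 3,5,6,7: 0010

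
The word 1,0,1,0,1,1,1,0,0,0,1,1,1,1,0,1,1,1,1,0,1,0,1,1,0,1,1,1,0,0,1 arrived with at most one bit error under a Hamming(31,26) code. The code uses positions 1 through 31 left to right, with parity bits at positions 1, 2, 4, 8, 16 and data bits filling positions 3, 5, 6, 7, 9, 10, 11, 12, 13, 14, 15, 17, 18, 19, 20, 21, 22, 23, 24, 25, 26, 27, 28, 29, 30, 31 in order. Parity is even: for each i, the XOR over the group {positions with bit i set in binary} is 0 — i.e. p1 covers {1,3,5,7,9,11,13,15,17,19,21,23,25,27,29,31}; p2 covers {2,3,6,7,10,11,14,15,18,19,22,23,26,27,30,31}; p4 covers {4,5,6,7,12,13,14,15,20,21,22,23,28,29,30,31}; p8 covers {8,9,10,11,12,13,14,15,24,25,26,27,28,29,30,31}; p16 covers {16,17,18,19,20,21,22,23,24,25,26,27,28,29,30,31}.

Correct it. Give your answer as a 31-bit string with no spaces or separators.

s1 (pos 1,3,5,7,9,11,13,15,17,19,21,23,25,27,29,31): 1⊕1⊕1⊕1⊕0⊕1⊕1⊕0⊕1⊕1⊕1⊕1⊕0⊕1⊕0⊕1 = 0
s2 (pos 2,3,6,7,10,11,14,15,18,19,22,23,26,27,30,31): 0⊕1⊕1⊕1⊕0⊕1⊕1⊕0⊕1⊕1⊕0⊕1⊕1⊕1⊕0⊕1 = 1
s4 (pos 4,5,6,7,12,13,14,15,20,21,22,23,28,29,30,31): 0⊕1⊕1⊕1⊕1⊕1⊕1⊕0⊕0⊕1⊕0⊕1⊕1⊕0⊕0⊕1 = 0
s8 (pos 8,9,10,11,12,13,14,15,24,25,26,27,28,29,30,31): 0⊕0⊕0⊕1⊕1⊕1⊕1⊕0⊕1⊕0⊕1⊕1⊕1⊕0⊕0⊕1 = 1
s16 (pos 16,17,18,19,20,21,22,23,24,25,26,27,28,29,30,31): 1⊕1⊕1⊕1⊕0⊕1⊕0⊕1⊕1⊕0⊕1⊕1⊕1⊕0⊕0⊕1 = 1
Syndrome s16…s1 = 11010 → error at position 26.
Flip position 26: 1010111000111101111010110111001 → 1010111000111101111010110011001

1010111000111101111010110011001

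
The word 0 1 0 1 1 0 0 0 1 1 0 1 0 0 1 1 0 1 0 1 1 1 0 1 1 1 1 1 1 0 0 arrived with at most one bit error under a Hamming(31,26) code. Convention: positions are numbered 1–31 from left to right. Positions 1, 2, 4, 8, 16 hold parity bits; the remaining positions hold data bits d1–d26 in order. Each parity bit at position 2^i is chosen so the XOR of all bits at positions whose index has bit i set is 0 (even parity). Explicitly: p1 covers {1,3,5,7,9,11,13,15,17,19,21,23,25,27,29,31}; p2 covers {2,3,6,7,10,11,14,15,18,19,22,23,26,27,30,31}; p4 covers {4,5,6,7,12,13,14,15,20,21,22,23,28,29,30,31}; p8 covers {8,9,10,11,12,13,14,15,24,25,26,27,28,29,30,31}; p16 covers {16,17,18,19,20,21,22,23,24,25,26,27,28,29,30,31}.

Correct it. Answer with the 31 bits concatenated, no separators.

0101100011010011010111111111100

s1 (pos 1,3,5,7,9,11,13,15,17,19,21,23,25,27,29,31): 0⊕0⊕1⊕0⊕1⊕0⊕0⊕1⊕0⊕0⊕1⊕0⊕1⊕1⊕1⊕0 = 1
s2 (pos 2,3,6,7,10,11,14,15,18,19,22,23,26,27,30,31): 1⊕0⊕0⊕0⊕1⊕0⊕0⊕1⊕1⊕0⊕1⊕0⊕1⊕1⊕0⊕0 = 1
s4 (pos 4,5,6,7,12,13,14,15,20,21,22,23,28,29,30,31): 1⊕1⊕0⊕0⊕1⊕0⊕0⊕1⊕1⊕1⊕1⊕0⊕1⊕1⊕0⊕0 = 1
s8 (pos 8,9,10,11,12,13,14,15,24,25,26,27,28,29,30,31): 0⊕1⊕1⊕0⊕1⊕0⊕0⊕1⊕1⊕1⊕1⊕1⊕1⊕1⊕0⊕0 = 0
s16 (pos 16,17,18,19,20,21,22,23,24,25,26,27,28,29,30,31): 1⊕0⊕1⊕0⊕1⊕1⊕1⊕0⊕1⊕1⊕1⊕1⊕1⊕1⊕0⊕0 = 1
Syndrome s16…s1 = 10111 → error at position 23.
Flip position 23: 0101100011010011010111011111100 → 0101100011010011010111111111100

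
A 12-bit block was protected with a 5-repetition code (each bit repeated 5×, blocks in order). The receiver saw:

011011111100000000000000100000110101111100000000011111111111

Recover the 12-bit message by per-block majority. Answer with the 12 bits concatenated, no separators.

Block 1 (01101): 3 ones → 1
Block 2 (11111): 5 ones → 1
Block 3 (00000): 0 ones → 0
Block 4 (00000): 0 ones → 0
Block 5 (00001): 1 one → 0
Block 6 (00000): 0 ones → 0
Block 7 (11010): 3 ones → 1
Block 8 (11111): 5 ones → 1
Block 9 (00000): 0 ones → 0
Block 10 (00001): 1 one → 0
Block 11 (11111): 5 ones → 1
Block 12 (11111): 5 ones → 1

110000110011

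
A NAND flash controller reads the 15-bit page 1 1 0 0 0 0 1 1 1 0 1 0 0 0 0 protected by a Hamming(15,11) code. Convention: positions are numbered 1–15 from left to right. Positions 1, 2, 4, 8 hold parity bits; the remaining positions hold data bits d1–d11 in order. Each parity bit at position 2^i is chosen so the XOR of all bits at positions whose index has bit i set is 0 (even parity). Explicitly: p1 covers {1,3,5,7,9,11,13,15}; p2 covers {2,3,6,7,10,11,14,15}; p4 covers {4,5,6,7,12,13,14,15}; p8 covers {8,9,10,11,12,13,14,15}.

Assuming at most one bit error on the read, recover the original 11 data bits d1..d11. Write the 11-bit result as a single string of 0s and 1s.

00011010010

s1 (pos 1,3,5,7,9,11,13,15): 1⊕0⊕0⊕1⊕1⊕1⊕0⊕0 = 0
s2 (pos 2,3,6,7,10,11,14,15): 1⊕0⊕0⊕1⊕0⊕1⊕0⊕0 = 1
s4 (pos 4,5,6,7,12,13,14,15): 0⊕0⊕0⊕1⊕0⊕0⊕0⊕0 = 1
s8 (pos 8,9,10,11,12,13,14,15): 1⊕1⊕0⊕1⊕0⊕0⊕0⊕0 = 1
Syndrome s8…s1 = 1110 → error at position 14.
Flip position 14: 110000111010000 → 110000111010010
Read data bits from positions 3,5,6,7,9,10,11,12,13,14,15: 00011010010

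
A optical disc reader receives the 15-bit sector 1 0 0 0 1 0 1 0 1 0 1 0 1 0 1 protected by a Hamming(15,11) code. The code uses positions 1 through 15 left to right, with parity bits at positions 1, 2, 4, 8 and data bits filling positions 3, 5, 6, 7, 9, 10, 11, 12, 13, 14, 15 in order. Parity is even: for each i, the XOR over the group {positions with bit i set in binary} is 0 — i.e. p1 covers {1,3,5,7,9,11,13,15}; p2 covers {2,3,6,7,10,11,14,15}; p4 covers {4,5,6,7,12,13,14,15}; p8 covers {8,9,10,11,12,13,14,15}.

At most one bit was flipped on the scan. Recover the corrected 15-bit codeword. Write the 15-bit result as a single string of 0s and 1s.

101010101010101

s1 (pos 1,3,5,7,9,11,13,15): 1⊕0⊕1⊕1⊕1⊕1⊕1⊕1 = 1
s2 (pos 2,3,6,7,10,11,14,15): 0⊕0⊕0⊕1⊕0⊕1⊕0⊕1 = 1
s4 (pos 4,5,6,7,12,13,14,15): 0⊕1⊕0⊕1⊕0⊕1⊕0⊕1 = 0
s8 (pos 8,9,10,11,12,13,14,15): 0⊕1⊕0⊕1⊕0⊕1⊕0⊕1 = 0
Syndrome s8…s1 = 0011 → error at position 3.
Flip position 3: 100010101010101 → 101010101010101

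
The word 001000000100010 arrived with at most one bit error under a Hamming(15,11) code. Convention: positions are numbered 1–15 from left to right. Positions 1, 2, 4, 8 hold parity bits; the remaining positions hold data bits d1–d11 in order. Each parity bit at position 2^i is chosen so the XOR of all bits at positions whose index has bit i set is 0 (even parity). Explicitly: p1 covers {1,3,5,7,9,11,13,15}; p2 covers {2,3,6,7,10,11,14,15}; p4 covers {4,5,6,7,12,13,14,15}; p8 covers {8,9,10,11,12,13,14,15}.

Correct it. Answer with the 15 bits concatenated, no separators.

001000100100010

s1 (pos 1,3,5,7,9,11,13,15): 0⊕1⊕0⊕0⊕0⊕0⊕0⊕0 = 1
s2 (pos 2,3,6,7,10,11,14,15): 0⊕1⊕0⊕0⊕1⊕0⊕1⊕0 = 1
s4 (pos 4,5,6,7,12,13,14,15): 0⊕0⊕0⊕0⊕0⊕0⊕1⊕0 = 1
s8 (pos 8,9,10,11,12,13,14,15): 0⊕0⊕1⊕0⊕0⊕0⊕1⊕0 = 0
Syndrome s8…s1 = 0111 → error at position 7.
Flip position 7: 001000000100010 → 001000100100010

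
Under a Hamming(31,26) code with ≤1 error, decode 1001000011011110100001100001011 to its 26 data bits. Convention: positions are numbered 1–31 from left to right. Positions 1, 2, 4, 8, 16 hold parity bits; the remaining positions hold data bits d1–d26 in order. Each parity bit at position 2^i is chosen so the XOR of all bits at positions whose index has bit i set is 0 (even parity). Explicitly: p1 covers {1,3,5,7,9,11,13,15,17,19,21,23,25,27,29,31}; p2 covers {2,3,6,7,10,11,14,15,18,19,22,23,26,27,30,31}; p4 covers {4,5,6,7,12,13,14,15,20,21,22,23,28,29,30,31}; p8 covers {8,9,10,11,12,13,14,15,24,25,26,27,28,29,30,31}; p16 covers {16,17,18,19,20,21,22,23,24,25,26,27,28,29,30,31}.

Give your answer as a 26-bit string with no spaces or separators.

00001111111100001100001011

s1 (pos 1,3,5,7,9,11,13,15,17,19,21,23,25,27,29,31): 1⊕0⊕0⊕0⊕1⊕0⊕1⊕1⊕1⊕0⊕0⊕1⊕0⊕0⊕0⊕1 = 1
s2 (pos 2,3,6,7,10,11,14,15,18,19,22,23,26,27,30,31): 0⊕0⊕0⊕0⊕1⊕0⊕1⊕1⊕0⊕0⊕1⊕1⊕0⊕0⊕1⊕1 = 1
s4 (pos 4,5,6,7,12,13,14,15,20,21,22,23,28,29,30,31): 1⊕0⊕0⊕0⊕1⊕1⊕1⊕1⊕0⊕0⊕1⊕1⊕1⊕0⊕1⊕1 = 0
s8 (pos 8,9,10,11,12,13,14,15,24,25,26,27,28,29,30,31): 0⊕1⊕1⊕0⊕1⊕1⊕1⊕1⊕0⊕0⊕0⊕0⊕1⊕0⊕1⊕1 = 1
s16 (pos 16,17,18,19,20,21,22,23,24,25,26,27,28,29,30,31): 0⊕1⊕0⊕0⊕0⊕0⊕1⊕1⊕0⊕0⊕0⊕0⊕1⊕0⊕1⊕1 = 0
Syndrome s16…s1 = 01011 → error at position 11.
Flip position 11: 1001000011011110100001100001011 → 1001000011111110100001100001011
Read data bits from positions 3,5,6,7,9,10,11,12,13,14,15,17,18,19,20,21,22,23,24,25,26,27,28,29,30,31: 00001111111100001100001011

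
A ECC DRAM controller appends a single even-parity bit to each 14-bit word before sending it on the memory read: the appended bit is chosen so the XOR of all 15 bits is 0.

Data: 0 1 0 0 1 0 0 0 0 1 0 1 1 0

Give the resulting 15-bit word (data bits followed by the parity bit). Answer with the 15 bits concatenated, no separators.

XOR of the 14 data bits: 0⊕1⊕0⊕0⊕1⊕0⊕0⊕0⊕0⊕1⊕0⊕1⊕1⊕0 = 1
Parity bit = 1 (so all 15 bits XOR to 0).

010010000101101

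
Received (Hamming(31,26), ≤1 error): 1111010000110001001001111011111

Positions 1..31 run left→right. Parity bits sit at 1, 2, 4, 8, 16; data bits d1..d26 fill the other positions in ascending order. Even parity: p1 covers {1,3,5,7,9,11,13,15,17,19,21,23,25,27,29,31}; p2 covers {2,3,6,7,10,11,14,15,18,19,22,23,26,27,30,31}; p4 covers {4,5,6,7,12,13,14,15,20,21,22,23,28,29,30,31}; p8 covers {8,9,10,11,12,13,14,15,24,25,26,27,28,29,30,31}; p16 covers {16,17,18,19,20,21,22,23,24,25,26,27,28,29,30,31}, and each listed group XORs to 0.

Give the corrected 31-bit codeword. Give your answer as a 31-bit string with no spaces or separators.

s1 (pos 1,3,5,7,9,11,13,15,17,19,21,23,25,27,29,31): 1⊕1⊕0⊕0⊕0⊕1⊕0⊕0⊕0⊕1⊕0⊕1⊕1⊕1⊕1⊕1 = 1
s2 (pos 2,3,6,7,10,11,14,15,18,19,22,23,26,27,30,31): 1⊕1⊕1⊕0⊕0⊕1⊕0⊕0⊕0⊕1⊕1⊕1⊕0⊕1⊕1⊕1 = 0
s4 (pos 4,5,6,7,12,13,14,15,20,21,22,23,28,29,30,31): 1⊕0⊕1⊕0⊕1⊕0⊕0⊕0⊕0⊕0⊕1⊕1⊕1⊕1⊕1⊕1 = 1
s8 (pos 8,9,10,11,12,13,14,15,24,25,26,27,28,29,30,31): 0⊕0⊕0⊕1⊕1⊕0⊕0⊕0⊕1⊕1⊕0⊕1⊕1⊕1⊕1⊕1 = 1
s16 (pos 16,17,18,19,20,21,22,23,24,25,26,27,28,29,30,31): 1⊕0⊕0⊕1⊕0⊕0⊕1⊕1⊕1⊕1⊕0⊕1⊕1⊕1⊕1⊕1 = 1
Syndrome s16…s1 = 11101 → error at position 29.
Flip position 29: 1111010000110001001001111011111 → 1111010000110001001001111011011

1111010000110001001001111011011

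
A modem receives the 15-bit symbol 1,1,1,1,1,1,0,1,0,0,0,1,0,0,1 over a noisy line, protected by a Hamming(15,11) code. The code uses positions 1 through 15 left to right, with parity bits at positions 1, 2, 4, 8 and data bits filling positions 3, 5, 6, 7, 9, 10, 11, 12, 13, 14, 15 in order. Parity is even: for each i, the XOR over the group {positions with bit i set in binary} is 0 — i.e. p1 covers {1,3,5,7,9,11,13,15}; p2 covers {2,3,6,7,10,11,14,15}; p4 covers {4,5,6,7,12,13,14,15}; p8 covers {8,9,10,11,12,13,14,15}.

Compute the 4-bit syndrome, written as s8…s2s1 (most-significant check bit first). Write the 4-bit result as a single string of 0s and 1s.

s1 (pos 1,3,5,7,9,11,13,15): 1⊕1⊕1⊕0⊕0⊕0⊕0⊕1 = 0
s2 (pos 2,3,6,7,10,11,14,15): 1⊕1⊕1⊕0⊕0⊕0⊕0⊕1 = 0
s4 (pos 4,5,6,7,12,13,14,15): 1⊕1⊕1⊕0⊕1⊕0⊕0⊕1 = 1
s8 (pos 8,9,10,11,12,13,14,15): 1⊕0⊕0⊕0⊕1⊕0⊕0⊕1 = 1
Syndrome s8…s1 = 1100 → error at position 12.

1100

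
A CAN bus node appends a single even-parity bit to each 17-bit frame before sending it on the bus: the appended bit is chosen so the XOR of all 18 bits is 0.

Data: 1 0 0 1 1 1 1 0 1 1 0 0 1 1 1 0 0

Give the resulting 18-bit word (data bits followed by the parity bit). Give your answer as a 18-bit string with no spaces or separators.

100111101100111000

XOR of the 17 data bits: 1⊕0⊕0⊕1⊕1⊕1⊕1⊕0⊕1⊕1⊕0⊕0⊕1⊕1⊕1⊕0⊕0 = 0
Parity bit = 0 (so all 18 bits XOR to 0).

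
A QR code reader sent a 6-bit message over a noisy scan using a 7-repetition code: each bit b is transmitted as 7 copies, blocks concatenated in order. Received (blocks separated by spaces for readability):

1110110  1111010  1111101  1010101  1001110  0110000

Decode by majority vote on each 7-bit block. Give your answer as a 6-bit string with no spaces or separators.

111110

Block 1 (1110110): 5 ones → 1
Block 2 (1111010): 5 ones → 1
Block 3 (1111101): 6 ones → 1
Block 4 (1010101): 4 ones → 1
Block 5 (1001110): 4 ones → 1
Block 6 (0110000): 2 ones → 0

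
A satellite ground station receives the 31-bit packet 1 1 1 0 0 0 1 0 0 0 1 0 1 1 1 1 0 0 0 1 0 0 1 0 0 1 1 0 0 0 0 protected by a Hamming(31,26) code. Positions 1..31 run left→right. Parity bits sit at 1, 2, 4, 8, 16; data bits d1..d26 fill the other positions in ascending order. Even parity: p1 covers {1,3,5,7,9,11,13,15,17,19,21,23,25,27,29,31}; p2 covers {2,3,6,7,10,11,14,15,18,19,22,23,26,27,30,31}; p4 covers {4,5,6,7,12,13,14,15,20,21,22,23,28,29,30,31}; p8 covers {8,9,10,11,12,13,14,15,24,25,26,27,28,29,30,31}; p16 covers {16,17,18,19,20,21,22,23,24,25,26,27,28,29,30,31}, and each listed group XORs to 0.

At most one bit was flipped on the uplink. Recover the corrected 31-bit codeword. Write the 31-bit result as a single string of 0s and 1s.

1110001000101111010100100110000

s1 (pos 1,3,5,7,9,11,13,15,17,19,21,23,25,27,29,31): 1⊕1⊕0⊕1⊕0⊕1⊕1⊕1⊕0⊕0⊕0⊕1⊕0⊕1⊕0⊕0 = 0
s2 (pos 2,3,6,7,10,11,14,15,18,19,22,23,26,27,30,31): 1⊕1⊕0⊕1⊕0⊕1⊕1⊕1⊕0⊕0⊕0⊕1⊕1⊕1⊕0⊕0 = 1
s4 (pos 4,5,6,7,12,13,14,15,20,21,22,23,28,29,30,31): 0⊕0⊕0⊕1⊕0⊕1⊕1⊕1⊕1⊕0⊕0⊕1⊕0⊕0⊕0⊕0 = 0
s8 (pos 8,9,10,11,12,13,14,15,24,25,26,27,28,29,30,31): 0⊕0⊕0⊕1⊕0⊕1⊕1⊕1⊕0⊕0⊕1⊕1⊕0⊕0⊕0⊕0 = 0
s16 (pos 16,17,18,19,20,21,22,23,24,25,26,27,28,29,30,31): 1⊕0⊕0⊕0⊕1⊕0⊕0⊕1⊕0⊕0⊕1⊕1⊕0⊕0⊕0⊕0 = 1
Syndrome s16…s1 = 10010 → error at position 18.
Flip position 18: 1110001000101111000100100110000 → 1110001000101111010100100110000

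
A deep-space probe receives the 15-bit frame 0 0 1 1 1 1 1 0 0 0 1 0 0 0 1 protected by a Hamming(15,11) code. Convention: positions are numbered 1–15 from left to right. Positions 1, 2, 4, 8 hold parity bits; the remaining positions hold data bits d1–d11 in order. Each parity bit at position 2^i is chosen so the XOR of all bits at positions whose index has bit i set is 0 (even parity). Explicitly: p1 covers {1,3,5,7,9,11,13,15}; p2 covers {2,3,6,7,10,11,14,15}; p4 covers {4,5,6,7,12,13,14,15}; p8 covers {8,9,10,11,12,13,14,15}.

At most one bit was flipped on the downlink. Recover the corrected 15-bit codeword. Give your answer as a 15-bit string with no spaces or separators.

001111000010001

s1 (pos 1,3,5,7,9,11,13,15): 0⊕1⊕1⊕1⊕0⊕1⊕0⊕1 = 1
s2 (pos 2,3,6,7,10,11,14,15): 0⊕1⊕1⊕1⊕0⊕1⊕0⊕1 = 1
s4 (pos 4,5,6,7,12,13,14,15): 1⊕1⊕1⊕1⊕0⊕0⊕0⊕1 = 1
s8 (pos 8,9,10,11,12,13,14,15): 0⊕0⊕0⊕1⊕0⊕0⊕0⊕1 = 0
Syndrome s8…s1 = 0111 → error at position 7.
Flip position 7: 001111100010001 → 001111000010001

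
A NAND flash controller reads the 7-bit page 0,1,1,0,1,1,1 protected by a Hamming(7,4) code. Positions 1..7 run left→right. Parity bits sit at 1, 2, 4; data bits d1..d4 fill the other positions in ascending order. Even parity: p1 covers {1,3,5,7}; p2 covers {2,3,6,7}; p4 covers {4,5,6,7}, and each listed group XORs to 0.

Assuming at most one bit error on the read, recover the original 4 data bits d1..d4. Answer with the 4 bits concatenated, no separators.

s1 (pos 1,3,5,7): 0⊕1⊕1⊕1 = 1
s2 (pos 2,3,6,7): 1⊕1⊕1⊕1 = 0
s4 (pos 4,5,6,7): 0⊕1⊕1⊕1 = 1
Syndrome s4…s1 = 101 → error at position 5.
Flip position 5: 0110111 → 0110011
Read data bits from positions 3,5,6,7: 1011

1011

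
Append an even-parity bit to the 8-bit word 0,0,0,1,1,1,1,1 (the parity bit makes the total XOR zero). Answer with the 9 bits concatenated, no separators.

000111111

XOR of the 8 data bits: 0⊕0⊕0⊕1⊕1⊕1⊕1⊕1 = 1
Parity bit = 1 (so all 9 bits XOR to 0).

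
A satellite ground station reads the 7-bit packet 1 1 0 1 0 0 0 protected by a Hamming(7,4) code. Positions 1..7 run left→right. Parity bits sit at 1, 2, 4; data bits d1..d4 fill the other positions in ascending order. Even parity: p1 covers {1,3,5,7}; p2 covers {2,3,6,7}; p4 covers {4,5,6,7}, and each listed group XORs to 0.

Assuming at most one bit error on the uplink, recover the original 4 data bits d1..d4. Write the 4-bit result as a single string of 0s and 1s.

0001

s1 (pos 1,3,5,7): 1⊕0⊕0⊕0 = 1
s2 (pos 2,3,6,7): 1⊕0⊕0⊕0 = 1
s4 (pos 4,5,6,7): 1⊕0⊕0⊕0 = 1
Syndrome s4…s1 = 111 → error at position 7.
Flip position 7: 1101000 → 1101001
Read data bits from positions 3,5,6,7: 0001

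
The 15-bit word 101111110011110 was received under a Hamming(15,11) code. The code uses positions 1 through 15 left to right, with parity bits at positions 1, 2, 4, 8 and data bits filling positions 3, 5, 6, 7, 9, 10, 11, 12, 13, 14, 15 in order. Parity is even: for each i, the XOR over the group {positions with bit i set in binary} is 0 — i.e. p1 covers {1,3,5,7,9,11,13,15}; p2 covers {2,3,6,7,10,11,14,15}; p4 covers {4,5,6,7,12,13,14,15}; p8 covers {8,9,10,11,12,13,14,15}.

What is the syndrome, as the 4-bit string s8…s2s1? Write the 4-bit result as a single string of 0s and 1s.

s1 (pos 1,3,5,7,9,11,13,15): 1⊕1⊕1⊕1⊕0⊕1⊕1⊕0 = 0
s2 (pos 2,3,6,7,10,11,14,15): 0⊕1⊕1⊕1⊕0⊕1⊕1⊕0 = 1
s4 (pos 4,5,6,7,12,13,14,15): 1⊕1⊕1⊕1⊕1⊕1⊕1⊕0 = 1
s8 (pos 8,9,10,11,12,13,14,15): 1⊕0⊕0⊕1⊕1⊕1⊕1⊕0 = 1
Syndrome s8…s1 = 1110 → error at position 14.

1110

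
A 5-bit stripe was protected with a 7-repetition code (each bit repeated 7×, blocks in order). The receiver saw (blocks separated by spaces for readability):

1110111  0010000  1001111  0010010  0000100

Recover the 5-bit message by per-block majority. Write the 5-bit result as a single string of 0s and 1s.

10100

Block 1 (1110111): 6 ones → 1
Block 2 (0010000): 1 one → 0
Block 3 (1001111): 5 ones → 1
Block 4 (0010010): 2 ones → 0
Block 5 (0000100): 1 one → 0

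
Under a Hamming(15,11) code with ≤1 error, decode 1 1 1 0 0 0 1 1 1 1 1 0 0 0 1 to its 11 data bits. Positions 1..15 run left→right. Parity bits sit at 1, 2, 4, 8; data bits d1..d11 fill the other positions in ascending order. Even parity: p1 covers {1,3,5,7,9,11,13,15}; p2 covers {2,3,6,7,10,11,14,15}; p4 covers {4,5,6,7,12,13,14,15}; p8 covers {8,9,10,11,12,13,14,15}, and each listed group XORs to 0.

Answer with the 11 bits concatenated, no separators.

10011110001

s1 (pos 1,3,5,7,9,11,13,15): 1⊕1⊕0⊕1⊕1⊕1⊕0⊕1 = 0
s2 (pos 2,3,6,7,10,11,14,15): 1⊕1⊕0⊕1⊕1⊕1⊕0⊕1 = 0
s4 (pos 4,5,6,7,12,13,14,15): 0⊕0⊕0⊕1⊕0⊕0⊕0⊕1 = 0
s8 (pos 8,9,10,11,12,13,14,15): 1⊕1⊕1⊕1⊕0⊕0⊕0⊕1 = 1
Syndrome s8…s1 = 1000 → error at position 8.
Flip position 8: 111000111110001 → 111000101110001
Read data bits from positions 3,5,6,7,9,10,11,12,13,14,15: 10011110001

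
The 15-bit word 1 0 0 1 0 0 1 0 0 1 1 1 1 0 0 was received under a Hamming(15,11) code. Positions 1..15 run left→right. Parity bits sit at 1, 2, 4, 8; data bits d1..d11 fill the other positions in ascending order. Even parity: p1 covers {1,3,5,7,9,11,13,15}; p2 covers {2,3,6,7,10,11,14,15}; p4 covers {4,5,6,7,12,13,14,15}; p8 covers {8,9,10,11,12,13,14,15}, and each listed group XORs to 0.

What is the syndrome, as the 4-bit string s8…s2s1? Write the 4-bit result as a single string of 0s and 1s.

s1 (pos 1,3,5,7,9,11,13,15): 1⊕0⊕0⊕1⊕0⊕1⊕1⊕0 = 0
s2 (pos 2,3,6,7,10,11,14,15): 0⊕0⊕0⊕1⊕1⊕1⊕0⊕0 = 1
s4 (pos 4,5,6,7,12,13,14,15): 1⊕0⊕0⊕1⊕1⊕1⊕0⊕0 = 0
s8 (pos 8,9,10,11,12,13,14,15): 0⊕0⊕1⊕1⊕1⊕1⊕0⊕0 = 0
Syndrome s8…s1 = 0010 → error at position 2.

0010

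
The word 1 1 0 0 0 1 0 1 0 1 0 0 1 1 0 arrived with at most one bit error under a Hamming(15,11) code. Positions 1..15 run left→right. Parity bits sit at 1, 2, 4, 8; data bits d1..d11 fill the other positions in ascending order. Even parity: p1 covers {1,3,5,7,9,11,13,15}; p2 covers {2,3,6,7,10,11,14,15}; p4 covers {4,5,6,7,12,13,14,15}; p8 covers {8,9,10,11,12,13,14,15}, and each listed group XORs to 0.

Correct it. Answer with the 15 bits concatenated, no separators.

110101010100110

s1 (pos 1,3,5,7,9,11,13,15): 1⊕0⊕0⊕0⊕0⊕0⊕1⊕0 = 0
s2 (pos 2,3,6,7,10,11,14,15): 1⊕0⊕1⊕0⊕1⊕0⊕1⊕0 = 0
s4 (pos 4,5,6,7,12,13,14,15): 0⊕0⊕1⊕0⊕0⊕1⊕1⊕0 = 1
s8 (pos 8,9,10,11,12,13,14,15): 1⊕0⊕1⊕0⊕0⊕1⊕1⊕0 = 0
Syndrome s8…s1 = 0100 → error at position 4.
Flip position 4: 110001010100110 → 110101010100110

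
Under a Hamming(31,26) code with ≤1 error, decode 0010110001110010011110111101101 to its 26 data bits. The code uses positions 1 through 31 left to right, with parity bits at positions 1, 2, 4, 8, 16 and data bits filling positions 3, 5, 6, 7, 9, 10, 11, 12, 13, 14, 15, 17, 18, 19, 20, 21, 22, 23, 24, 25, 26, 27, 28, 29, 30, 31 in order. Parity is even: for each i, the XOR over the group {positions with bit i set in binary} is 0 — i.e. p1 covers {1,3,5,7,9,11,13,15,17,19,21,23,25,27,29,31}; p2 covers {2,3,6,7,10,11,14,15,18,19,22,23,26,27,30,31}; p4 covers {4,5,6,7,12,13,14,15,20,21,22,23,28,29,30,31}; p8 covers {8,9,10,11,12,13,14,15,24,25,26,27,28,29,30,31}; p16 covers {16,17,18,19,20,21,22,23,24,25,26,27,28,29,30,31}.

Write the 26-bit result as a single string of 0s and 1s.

11100111001011110111101101

s1 (pos 1,3,5,7,9,11,13,15,17,19,21,23,25,27,29,31): 0⊕1⊕1⊕0⊕0⊕1⊕0⊕1⊕0⊕1⊕1⊕1⊕1⊕0⊕1⊕1 = 0
s2 (pos 2,3,6,7,10,11,14,15,18,19,22,23,26,27,30,31): 0⊕1⊕1⊕0⊕1⊕1⊕0⊕1⊕1⊕1⊕0⊕1⊕1⊕0⊕0⊕1 = 0
s4 (pos 4,5,6,7,12,13,14,15,20,21,22,23,28,29,30,31): 0⊕1⊕1⊕0⊕1⊕0⊕0⊕1⊕1⊕1⊕0⊕1⊕1⊕1⊕0⊕1 = 0
s8 (pos 8,9,10,11,12,13,14,15,24,25,26,27,28,29,30,31): 0⊕0⊕1⊕1⊕1⊕0⊕0⊕1⊕1⊕1⊕1⊕0⊕1⊕1⊕0⊕1 = 0
s16 (pos 16,17,18,19,20,21,22,23,24,25,26,27,28,29,30,31): 0⊕0⊕1⊕1⊕1⊕1⊕0⊕1⊕1⊕1⊕1⊕0⊕1⊕1⊕0⊕1 = 1
Syndrome s16…s1 = 10000 → error at position 16.
Flip position 16: 0010110001110010011110111101101 → 0010110001110011011110111101101
Read data bits from positions 3,5,6,7,9,10,11,12,13,14,15,17,18,19,20,21,22,23,24,25,26,27,28,29,30,31: 11100111001011110111101101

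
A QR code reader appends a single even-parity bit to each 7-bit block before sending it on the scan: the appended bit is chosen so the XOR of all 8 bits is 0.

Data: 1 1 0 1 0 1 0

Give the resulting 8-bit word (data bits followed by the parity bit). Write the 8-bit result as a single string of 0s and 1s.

XOR of the 7 data bits: 1⊕1⊕0⊕1⊕0⊕1⊕0 = 0
Parity bit = 0 (so all 8 bits XOR to 0).

11010100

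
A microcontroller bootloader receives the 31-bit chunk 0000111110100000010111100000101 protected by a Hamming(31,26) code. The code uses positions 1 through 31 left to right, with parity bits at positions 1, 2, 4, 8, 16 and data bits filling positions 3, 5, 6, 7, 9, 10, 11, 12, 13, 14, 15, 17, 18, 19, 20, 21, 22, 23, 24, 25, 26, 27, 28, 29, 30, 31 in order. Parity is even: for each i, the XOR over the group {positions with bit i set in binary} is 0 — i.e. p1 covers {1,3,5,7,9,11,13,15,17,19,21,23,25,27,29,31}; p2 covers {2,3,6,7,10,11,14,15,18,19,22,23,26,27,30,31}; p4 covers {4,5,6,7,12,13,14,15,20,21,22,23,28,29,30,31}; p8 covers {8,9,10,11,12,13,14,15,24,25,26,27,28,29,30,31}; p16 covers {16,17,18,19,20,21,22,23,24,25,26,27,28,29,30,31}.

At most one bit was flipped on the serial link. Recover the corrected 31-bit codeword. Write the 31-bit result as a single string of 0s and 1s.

s1 (pos 1,3,5,7,9,11,13,15,17,19,21,23,25,27,29,31): 0⊕0⊕1⊕1⊕1⊕1⊕0⊕0⊕0⊕0⊕1⊕1⊕0⊕0⊕1⊕1 = 0
s2 (pos 2,3,6,7,10,11,14,15,18,19,22,23,26,27,30,31): 0⊕0⊕1⊕1⊕0⊕1⊕0⊕0⊕1⊕0⊕1⊕1⊕0⊕0⊕0⊕1 = 1
s4 (pos 4,5,6,7,12,13,14,15,20,21,22,23,28,29,30,31): 0⊕1⊕1⊕1⊕0⊕0⊕0⊕0⊕1⊕1⊕1⊕1⊕0⊕1⊕0⊕1 = 1
s8 (pos 8,9,10,11,12,13,14,15,24,25,26,27,28,29,30,31): 1⊕1⊕0⊕1⊕0⊕0⊕0⊕0⊕0⊕0⊕0⊕0⊕0⊕1⊕0⊕1 = 1
s16 (pos 16,17,18,19,20,21,22,23,24,25,26,27,28,29,30,31): 0⊕0⊕1⊕0⊕1⊕1⊕1⊕1⊕0⊕0⊕0⊕0⊕0⊕1⊕0⊕1 = 1
Syndrome s16…s1 = 11110 → error at position 30.
Flip position 30: 0000111110100000010111100000101 → 0000111110100000010111100000111

0000111110100000010111100000111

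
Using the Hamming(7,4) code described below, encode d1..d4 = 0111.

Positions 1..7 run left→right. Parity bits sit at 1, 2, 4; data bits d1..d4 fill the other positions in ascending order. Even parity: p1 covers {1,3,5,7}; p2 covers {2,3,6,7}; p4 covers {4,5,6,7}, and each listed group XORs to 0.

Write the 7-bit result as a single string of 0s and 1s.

0001111

Place data at non-parity positions: p1 p2 0 p4 1 1 1
p1 (pos 1,3,5,7): XOR of data positions = 0⊕1⊕1 = 0
p2 (pos 2,3,6,7): XOR of data positions = 0⊕1⊕1 = 0
p4 (pos 4,5,6,7): XOR of data positions = 1⊕1⊕1 = 1
Codeword: 0001111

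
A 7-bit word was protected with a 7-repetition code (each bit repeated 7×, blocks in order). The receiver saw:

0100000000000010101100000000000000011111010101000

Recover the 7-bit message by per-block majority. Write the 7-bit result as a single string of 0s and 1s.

0010010

Block 1 (0100000): 1 one → 0
Block 2 (0000000): 0 ones → 0
Block 3 (1010110): 4 ones → 1
Block 4 (0000000): 0 ones → 0
Block 5 (0000000): 0 ones → 0
Block 6 (1111101): 6 ones → 1
Block 7 (0101000): 2 ones → 0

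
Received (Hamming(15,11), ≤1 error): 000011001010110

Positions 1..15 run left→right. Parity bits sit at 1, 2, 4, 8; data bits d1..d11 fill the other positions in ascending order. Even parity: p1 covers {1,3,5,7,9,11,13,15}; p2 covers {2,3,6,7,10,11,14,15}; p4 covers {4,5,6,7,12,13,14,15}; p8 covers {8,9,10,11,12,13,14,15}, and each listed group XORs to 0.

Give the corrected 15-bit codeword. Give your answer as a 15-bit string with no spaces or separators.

s1 (pos 1,3,5,7,9,11,13,15): 0⊕0⊕1⊕0⊕1⊕1⊕1⊕0 = 0
s2 (pos 2,3,6,7,10,11,14,15): 0⊕0⊕1⊕0⊕0⊕1⊕1⊕0 = 1
s4 (pos 4,5,6,7,12,13,14,15): 0⊕1⊕1⊕0⊕0⊕1⊕1⊕0 = 0
s8 (pos 8,9,10,11,12,13,14,15): 0⊕1⊕0⊕1⊕0⊕1⊕1⊕0 = 0
Syndrome s8…s1 = 0010 → error at position 2.
Flip position 2: 000011001010110 → 010011001010110

010011001010110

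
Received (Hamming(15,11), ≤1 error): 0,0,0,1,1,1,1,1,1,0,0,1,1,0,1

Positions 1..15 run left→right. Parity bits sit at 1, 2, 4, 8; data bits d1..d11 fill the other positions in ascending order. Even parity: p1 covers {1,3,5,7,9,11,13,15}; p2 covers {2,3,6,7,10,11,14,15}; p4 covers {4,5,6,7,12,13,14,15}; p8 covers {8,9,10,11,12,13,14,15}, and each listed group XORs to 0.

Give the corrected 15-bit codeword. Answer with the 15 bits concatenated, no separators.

000111111001100

s1 (pos 1,3,5,7,9,11,13,15): 0⊕0⊕1⊕1⊕1⊕0⊕1⊕1 = 1
s2 (pos 2,3,6,7,10,11,14,15): 0⊕0⊕1⊕1⊕0⊕0⊕0⊕1 = 1
s4 (pos 4,5,6,7,12,13,14,15): 1⊕1⊕1⊕1⊕1⊕1⊕0⊕1 = 1
s8 (pos 8,9,10,11,12,13,14,15): 1⊕1⊕0⊕0⊕1⊕1⊕0⊕1 = 1
Syndrome s8…s1 = 1111 → error at position 15.
Flip position 15: 000111111001101 → 000111111001100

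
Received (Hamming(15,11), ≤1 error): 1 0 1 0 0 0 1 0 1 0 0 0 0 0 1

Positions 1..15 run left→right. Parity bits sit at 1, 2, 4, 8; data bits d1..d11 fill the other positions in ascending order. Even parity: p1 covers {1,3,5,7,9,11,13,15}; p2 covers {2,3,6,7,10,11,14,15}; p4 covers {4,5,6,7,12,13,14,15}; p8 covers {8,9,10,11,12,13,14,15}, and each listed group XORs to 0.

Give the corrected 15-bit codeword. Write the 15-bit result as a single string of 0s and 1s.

s1 (pos 1,3,5,7,9,11,13,15): 1⊕1⊕0⊕1⊕1⊕0⊕0⊕1 = 1
s2 (pos 2,3,6,7,10,11,14,15): 0⊕1⊕0⊕1⊕0⊕0⊕0⊕1 = 1
s4 (pos 4,5,6,7,12,13,14,15): 0⊕0⊕0⊕1⊕0⊕0⊕0⊕1 = 0
s8 (pos 8,9,10,11,12,13,14,15): 0⊕1⊕0⊕0⊕0⊕0⊕0⊕1 = 0
Syndrome s8…s1 = 0011 → error at position 3.
Flip position 3: 101000101000001 → 100000101000001

100000101000001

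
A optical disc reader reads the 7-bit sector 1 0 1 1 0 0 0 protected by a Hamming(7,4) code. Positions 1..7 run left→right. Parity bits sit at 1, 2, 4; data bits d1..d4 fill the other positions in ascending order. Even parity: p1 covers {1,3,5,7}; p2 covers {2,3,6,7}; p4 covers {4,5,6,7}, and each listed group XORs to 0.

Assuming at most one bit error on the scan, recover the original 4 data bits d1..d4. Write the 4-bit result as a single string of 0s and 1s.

1010

s1 (pos 1,3,5,7): 1⊕1⊕0⊕0 = 0
s2 (pos 2,3,6,7): 0⊕1⊕0⊕0 = 1
s4 (pos 4,5,6,7): 1⊕0⊕0⊕0 = 1
Syndrome s4…s1 = 110 → error at position 6.
Flip position 6: 1011000 → 1011010
Read data bits from positions 3,5,6,7: 1010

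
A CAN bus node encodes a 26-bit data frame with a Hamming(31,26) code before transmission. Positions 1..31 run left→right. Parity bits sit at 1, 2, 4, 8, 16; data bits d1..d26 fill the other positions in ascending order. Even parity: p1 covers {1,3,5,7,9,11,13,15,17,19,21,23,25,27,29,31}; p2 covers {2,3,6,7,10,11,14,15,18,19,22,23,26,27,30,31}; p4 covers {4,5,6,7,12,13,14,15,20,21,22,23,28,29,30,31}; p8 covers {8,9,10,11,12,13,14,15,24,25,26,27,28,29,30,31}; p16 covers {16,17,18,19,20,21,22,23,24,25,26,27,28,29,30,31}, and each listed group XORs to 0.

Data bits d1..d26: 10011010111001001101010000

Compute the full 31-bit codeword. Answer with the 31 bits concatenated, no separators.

0110001110101111001001101010000

Place data at non-parity positions: p1 p2 1 p4 0 0 1 p8 1 0 1 0 1 1 1 p16 0 0 1 0 0 1 1 0 1 0 1 0 0 0 0
p1 (pos 1,3,5,7,9,11,13,15,17,19,21,23,25,27,29,31): XOR of data positions = 1⊕0⊕1⊕1⊕1⊕1⊕1⊕0⊕1⊕0⊕1⊕1⊕1⊕0⊕0 = 0
p2 (pos 2,3,6,7,10,11,14,15,18,19,22,23,26,27,30,31): XOR of data positions = 1⊕0⊕1⊕0⊕1⊕1⊕1⊕0⊕1⊕1⊕1⊕0⊕1⊕0⊕0 = 1
p4 (pos 4,5,6,7,12,13,14,15,20,21,22,23,28,29,30,31): XOR of data positions = 0⊕0⊕1⊕0⊕1⊕1⊕1⊕0⊕0⊕1⊕1⊕0⊕0⊕0⊕0 = 0
p8 (pos 8,9,10,11,12,13,14,15,24,25,26,27,28,29,30,31): XOR of data positions = 1⊕0⊕1⊕0⊕1⊕1⊕1⊕0⊕1⊕0⊕1⊕0⊕0⊕0⊕0 = 1
p16 (pos 16,17,18,19,20,21,22,23,24,25,26,27,28,29,30,31): XOR of data positions = 0⊕0⊕1⊕0⊕0⊕1⊕1⊕0⊕1⊕0⊕1⊕0⊕0⊕0⊕0 = 1
Codeword: 0110001110101111001001101010000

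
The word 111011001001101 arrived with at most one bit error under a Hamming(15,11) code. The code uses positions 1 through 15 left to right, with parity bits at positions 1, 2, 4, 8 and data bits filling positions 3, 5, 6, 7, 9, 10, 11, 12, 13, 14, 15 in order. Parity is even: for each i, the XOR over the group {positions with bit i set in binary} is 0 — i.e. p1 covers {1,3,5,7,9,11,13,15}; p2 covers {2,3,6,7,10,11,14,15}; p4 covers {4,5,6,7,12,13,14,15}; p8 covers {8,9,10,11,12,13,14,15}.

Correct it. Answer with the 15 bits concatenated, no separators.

s1 (pos 1,3,5,7,9,11,13,15): 1⊕1⊕1⊕0⊕1⊕0⊕1⊕1 = 0
s2 (pos 2,3,6,7,10,11,14,15): 1⊕1⊕1⊕0⊕0⊕0⊕0⊕1 = 0
s4 (pos 4,5,6,7,12,13,14,15): 0⊕1⊕1⊕0⊕1⊕1⊕0⊕1 = 1
s8 (pos 8,9,10,11,12,13,14,15): 0⊕1⊕0⊕0⊕1⊕1⊕0⊕1 = 0
Syndrome s8…s1 = 0100 → error at position 4.
Flip position 4: 111011001001101 → 111111001001101

111111001001101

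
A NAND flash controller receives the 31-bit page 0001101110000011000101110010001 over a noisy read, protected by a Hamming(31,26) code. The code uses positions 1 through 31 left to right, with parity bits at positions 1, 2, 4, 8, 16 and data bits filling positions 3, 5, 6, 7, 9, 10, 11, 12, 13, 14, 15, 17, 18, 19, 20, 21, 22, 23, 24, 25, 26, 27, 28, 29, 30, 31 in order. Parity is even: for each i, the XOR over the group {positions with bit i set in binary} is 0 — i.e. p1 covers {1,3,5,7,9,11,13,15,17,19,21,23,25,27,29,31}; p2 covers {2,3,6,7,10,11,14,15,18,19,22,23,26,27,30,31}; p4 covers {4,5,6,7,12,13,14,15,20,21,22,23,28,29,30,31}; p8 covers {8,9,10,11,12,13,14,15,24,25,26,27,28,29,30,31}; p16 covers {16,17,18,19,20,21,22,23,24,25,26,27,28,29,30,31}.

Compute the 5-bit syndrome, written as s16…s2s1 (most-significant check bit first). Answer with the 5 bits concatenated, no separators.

s1 (pos 1,3,5,7,9,11,13,15,17,19,21,23,25,27,29,31): 0⊕0⊕1⊕1⊕1⊕0⊕0⊕1⊕0⊕0⊕0⊕1⊕0⊕1⊕0⊕1 = 1
s2 (pos 2,3,6,7,10,11,14,15,18,19,22,23,26,27,30,31): 0⊕0⊕0⊕1⊕0⊕0⊕0⊕1⊕0⊕0⊕1⊕1⊕0⊕1⊕0⊕1 = 0
s4 (pos 4,5,6,7,12,13,14,15,20,21,22,23,28,29,30,31): 1⊕1⊕0⊕1⊕0⊕0⊕0⊕1⊕1⊕0⊕1⊕1⊕0⊕0⊕0⊕1 = 0
s8 (pos 8,9,10,11,12,13,14,15,24,25,26,27,28,29,30,31): 1⊕1⊕0⊕0⊕0⊕0⊕0⊕1⊕1⊕0⊕0⊕1⊕0⊕0⊕0⊕1 = 0
s16 (pos 16,17,18,19,20,21,22,23,24,25,26,27,28,29,30,31): 1⊕0⊕0⊕0⊕1⊕0⊕1⊕1⊕1⊕0⊕0⊕1⊕0⊕0⊕0⊕1 = 1
Syndrome s16…s1 = 10001 → error at position 17.

10001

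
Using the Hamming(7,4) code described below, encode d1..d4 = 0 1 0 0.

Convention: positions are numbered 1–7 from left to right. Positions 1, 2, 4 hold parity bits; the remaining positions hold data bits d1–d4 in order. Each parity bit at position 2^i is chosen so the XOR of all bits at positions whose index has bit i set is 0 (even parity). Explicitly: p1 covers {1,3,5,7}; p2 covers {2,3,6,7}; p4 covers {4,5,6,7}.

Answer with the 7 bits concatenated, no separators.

1001100

Place data at non-parity positions: p1 p2 0 p4 1 0 0
p1 (pos 1,3,5,7): XOR of data positions = 0⊕1⊕0 = 1
p2 (pos 2,3,6,7): XOR of data positions = 0⊕0⊕0 = 0
p4 (pos 4,5,6,7): XOR of data positions = 1⊕0⊕0 = 1
Codeword: 1001100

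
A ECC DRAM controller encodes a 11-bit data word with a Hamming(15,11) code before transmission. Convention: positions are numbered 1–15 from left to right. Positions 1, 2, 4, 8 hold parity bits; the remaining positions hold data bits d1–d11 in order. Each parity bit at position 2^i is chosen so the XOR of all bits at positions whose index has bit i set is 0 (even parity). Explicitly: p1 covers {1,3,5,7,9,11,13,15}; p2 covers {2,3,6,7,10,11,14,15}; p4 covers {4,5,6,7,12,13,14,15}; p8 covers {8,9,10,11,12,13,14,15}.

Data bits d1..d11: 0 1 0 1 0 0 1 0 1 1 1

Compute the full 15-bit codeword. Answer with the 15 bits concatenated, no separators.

100110100010111

Place data at non-parity positions: p1 p2 0 p4 1 0 1 p8 0 0 1 0 1 1 1
p1 (pos 1,3,5,7,9,11,13,15): XOR of data positions = 0⊕1⊕1⊕0⊕1⊕1⊕1 = 1
p2 (pos 2,3,6,7,10,11,14,15): XOR of data positions = 0⊕0⊕1⊕0⊕1⊕1⊕1 = 0
p4 (pos 4,5,6,7,12,13,14,15): XOR of data positions = 1⊕0⊕1⊕0⊕1⊕1⊕1 = 1
p8 (pos 8,9,10,11,12,13,14,15): XOR of data positions = 0⊕0⊕1⊕0⊕1⊕1⊕1 = 0
Codeword: 100110100010111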